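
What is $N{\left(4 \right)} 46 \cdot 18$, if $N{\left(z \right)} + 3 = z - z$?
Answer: $-2484$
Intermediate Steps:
$N{\left(z \right)} = -3$ ($N{\left(z \right)} = -3 + \left(z - z\right) = -3 + 0 = -3$)
$N{\left(4 \right)} 46 \cdot 18 = \left(-3\right) 46 \cdot 18 = \left(-138\right) 18 = -2484$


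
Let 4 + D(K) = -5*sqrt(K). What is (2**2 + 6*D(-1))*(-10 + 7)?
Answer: 60 + 90*I ≈ 60.0 + 90.0*I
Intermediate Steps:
D(K) = -4 - 5*sqrt(K)
(2**2 + 6*D(-1))*(-10 + 7) = (2**2 + 6*(-4 - 5*I))*(-10 + 7) = (4 + 6*(-4 - 5*I))*(-3) = (4 + (-24 - 30*I))*(-3) = (-20 - 30*I)*(-3) = 60 + 90*I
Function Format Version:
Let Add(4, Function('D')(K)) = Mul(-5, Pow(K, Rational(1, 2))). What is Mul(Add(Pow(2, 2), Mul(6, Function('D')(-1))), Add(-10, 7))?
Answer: Add(60, Mul(90, I)) ≈ Add(60.000, Mul(90.000, I))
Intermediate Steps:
Function('D')(K) = Add(-4, Mul(-5, Pow(K, Rational(1, 2))))
Mul(Add(Pow(2, 2), Mul(6, Function('D')(-1))), Add(-10, 7)) = Mul(Add(Pow(2, 2), Mul(6, Add(-4, Mul(-5, Pow(-1, Rational(1, 2)))))), Add(-10, 7)) = Mul(Add(4, Mul(6, Add(-4, Mul(-5, I)))), -3) = Mul(Add(4, Add(-24, Mul(-30, I))), -3) = Mul(Add(-20, Mul(-30, I)), -3) = Add(60, Mul(90, I))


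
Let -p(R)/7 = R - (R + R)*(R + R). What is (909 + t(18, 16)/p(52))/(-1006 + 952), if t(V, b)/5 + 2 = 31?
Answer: -68491477/4068792 ≈ -16.833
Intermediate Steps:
t(V, b) = 145 (t(V, b) = -10 + 5*31 = -10 + 155 = 145)
p(R) = -7*R + 28*R² (p(R) = -7*(R - (R + R)*(R + R)) = -7*(R - 2*R*2*R) = -7*(R - 4*R²) = -7*R + 28*R²)
(909 + t(18, 16)/p(52))/(-1006 + 952) = (909 + 145/((7*52*(-1 + 4*52))))/(-1006 + 952) = (909 + 145/((7*52*(-1 + 208))))/(-54) = (909 + 145/((7*52*207)))*(-1/54) = (909 + 145/75348)*(-1/54) = (68491477/75348)*(-1/54) = -68491477/4068792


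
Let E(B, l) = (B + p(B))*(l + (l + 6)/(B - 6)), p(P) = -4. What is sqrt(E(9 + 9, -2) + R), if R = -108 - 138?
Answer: 2*I*sqrt(606)/3 ≈ 16.411*I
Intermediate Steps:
E(B, l) = (-4 + B)*(l + (6 + l)/(-6 + B)) (E(B, l) = (B - 4)*(l + (l + 6)/(B - 6)) = (-4 + B)*(l + (6 + l)/(-6 + B)))
R = -246
sqrt(E(9 + 9, -2) + R) = sqrt((-24 + 6*(9 + 9) + 20*(-2) - 2*(9 + 9)**2 - 9*(9 + 9)*(-2))/(-6 + (9 + 9)) - 246) = sqrt((-24 + 6*18 - 40 - 2*18**2 - 9*18*(-2))/(-6 + 18) - 246) = sqrt((-24 + 108 - 40 - 2*324 + 324)/12 - 246) = sqrt((-24 + 108 - 40 - 648 + 324)/12 - 246) = sqrt((1/12)*(-280) - 246) = sqrt(-70/3 - 246) = sqrt(-808/3) = 2*I*sqrt(606)/3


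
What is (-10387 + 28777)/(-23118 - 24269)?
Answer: -18390/47387 ≈ -0.38808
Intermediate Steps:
(-10387 + 28777)/(-23118 - 24269) = 18390/(-47387) = 18390*(-1/47387) = -18390/47387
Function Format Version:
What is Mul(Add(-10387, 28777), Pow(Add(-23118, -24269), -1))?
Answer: Rational(-18390, 47387) ≈ -0.38808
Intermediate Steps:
Mul(Add(-10387, 28777), Pow(Add(-23118, -24269), -1)) = Mul(18390, Pow(-47387, -1)) = Mul(18390, Rational(-1, 47387)) = Rational(-18390, 47387)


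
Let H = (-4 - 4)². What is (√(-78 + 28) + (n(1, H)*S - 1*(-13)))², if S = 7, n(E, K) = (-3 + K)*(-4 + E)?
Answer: 1607774 - 12680*I*√2 ≈ 1.6078e+6 - 17932.0*I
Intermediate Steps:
H = 64 (H = (-8)² = 64)
n(E, K) = (-4 + E)*(-3 + K)
(√(-78 + 28) + (n(1, H)*S - 1*(-13)))² = (√(-78 + 28) + ((12 - 4*64 - 3*1 + 1*64)*7 - 1*(-13)))² = (√(-50) + ((12 - 256 - 3 + 64)*7 + 13))² = (5*I*√2 + (-183*7 + 13))² = (5*I*√2 + (-1281 + 13))² = (5*I*√2 - 1268)² = (-1268 + 5*I*√2)²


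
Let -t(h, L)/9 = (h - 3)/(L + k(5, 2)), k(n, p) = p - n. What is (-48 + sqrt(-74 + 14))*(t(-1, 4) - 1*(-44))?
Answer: -3840 + 160*I*sqrt(15) ≈ -3840.0 + 619.68*I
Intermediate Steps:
t(h, L) = -9*(-3 + h)/(-3 + L) (t(h, L) = -9*(h - 3)/(L + (2 - 1*5)) = -9*(-3 + h)/(L + (2 - 5)) = -9*(-3 + h)/(L - 3) = -9*(-3 + h)/(-3 + L))
(-48 + sqrt(-74 + 14))*(t(-1, 4) - 1*(-44)) = (-48 + sqrt(-74 + 14))*(9*(3 - 1*(-1))/(-3 + 4) - 1*(-44)) = (-48 + sqrt(-60))*(9*(3 + 1)/1 + 44) = (-48 + 2*I*sqrt(15))*(9*1*4 + 44) = (-48 + 2*I*sqrt(15))*(36 + 44) = (-48 + 2*I*sqrt(15))*80 = -3840 + 160*I*sqrt(15)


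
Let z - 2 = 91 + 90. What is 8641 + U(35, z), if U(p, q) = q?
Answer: 8824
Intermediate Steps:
z = 183 (z = 2 + (91 + 90) = 2 + 181 = 183)
8641 + U(35, z) = 8641 + 183 = 8824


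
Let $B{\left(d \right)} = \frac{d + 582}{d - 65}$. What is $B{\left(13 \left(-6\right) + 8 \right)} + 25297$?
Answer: $\frac{3414583}{135} \approx 25293.0$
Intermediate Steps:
$B{\left(d \right)} = \frac{582 + d}{-65 + d}$
$B{\left(13 \left(-6\right) + 8 \right)} + 25297 = \frac{582 + \left(13 \left(-6\right) + 8\right)}{-65 + \left(13 \left(-6\right) + 8\right)} + 25297 = \frac{582 + \left(-78 + 8\right)}{-65 + \left(-78 + 8\right)} + 25297 = \frac{582 - 70}{-65 - 70} + 25297 = \frac{1}{-135} \cdot 512 + 25297 = \left(- \frac{1}{135}\right) 512 + 25297 = - \frac{512}{135} + 25297 = \frac{3414583}{135}$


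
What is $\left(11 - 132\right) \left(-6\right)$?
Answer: $726$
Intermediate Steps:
$\left(11 - 132\right) \left(-6\right) = \left(-121\right) \left(-6\right) = 726$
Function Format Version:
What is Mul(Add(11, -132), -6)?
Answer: 726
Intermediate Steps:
Mul(Add(11, -132), -6) = Mul(-121, -6) = 726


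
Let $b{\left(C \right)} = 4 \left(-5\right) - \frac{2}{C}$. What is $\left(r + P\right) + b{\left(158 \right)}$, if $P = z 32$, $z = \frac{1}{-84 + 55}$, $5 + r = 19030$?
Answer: $\frac{43537898}{2291} \approx 19004.0$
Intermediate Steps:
$r = 19025$ ($r = -5 + 19030 = 19025$)
$z = - \frac{1}{29}$ ($z = \frac{1}{-29} = - \frac{1}{29} \approx -0.034483$)
$b{\left(C \right)} = -20 - \frac{2}{C}$
$P = - \frac{32}{29}$ ($P = \left(- \frac{1}{29}\right) 32 = - \frac{32}{29} \approx -1.1034$)
$\left(r + P\right) + b{\left(158 \right)} = \left(19025 - \frac{32}{29}\right) - \left(20 + \frac{2}{158}\right) = \frac{551693}{29} - \frac{1581}{79} = \frac{43537898}{2291}$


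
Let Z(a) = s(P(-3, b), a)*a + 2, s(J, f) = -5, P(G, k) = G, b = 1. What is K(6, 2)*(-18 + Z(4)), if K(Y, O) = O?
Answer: -72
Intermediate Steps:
Z(a) = 2 - 5*a (Z(a) = -5*a + 2 = 2 - 5*a)
K(6, 2)*(-18 + Z(4)) = 2*(-18 + (2 - 5*4)) = 2*(-18 + (2 - 20)) = 2*(-18 - 18) = 2*(-36) = -72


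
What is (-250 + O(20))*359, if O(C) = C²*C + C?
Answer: 2789430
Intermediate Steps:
O(C) = C + C³ (O(C) = C³ + C = C + C³)
(-250 + O(20))*359 = (-250 + (20 + 20³))*359 = (-250 + (20 + 8000))*359 = (-250 + 8020)*359 = 7770*359 = 2789430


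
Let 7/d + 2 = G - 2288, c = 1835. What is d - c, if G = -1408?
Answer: -6785837/3698 ≈ -1835.0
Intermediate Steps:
d = -7/3698 (d = 7/(-2 + (-1408 - 2288)) = 7/(-2 - 3696) = 7/(-3698) = 7*(-1/3698) = -7/3698 ≈ -0.0018929)
d - c = -7/3698 - 1*1835 = -7/3698 - 1835 = -6785837/3698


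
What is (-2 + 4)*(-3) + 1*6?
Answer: 0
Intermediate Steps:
(-2 + 4)*(-3) + 1*6 = 2*(-3) + 6 = -6 + 6 = 0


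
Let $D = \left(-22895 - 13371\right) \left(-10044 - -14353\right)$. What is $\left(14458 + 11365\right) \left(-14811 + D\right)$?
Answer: $-4035747684115$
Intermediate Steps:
$D = -156270194$ ($D = - 36266 \left(-10044 + 14353\right) = \left(-36266\right) 4309 = -156270194$)
$\left(14458 + 11365\right) \left(-14811 + D\right) = \left(14458 + 11365\right) \left(-14811 - 156270194\right) = 25823 \left(-156285005\right) = -4035747684115$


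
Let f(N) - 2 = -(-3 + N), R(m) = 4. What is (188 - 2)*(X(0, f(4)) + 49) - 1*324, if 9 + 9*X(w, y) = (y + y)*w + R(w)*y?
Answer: 26060/3 ≈ 8686.7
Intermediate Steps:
f(N) = 5 - N (f(N) = 2 - (-3 + N) = 2 + (3 - N) = 5 - N)
X(w, y) = -1 + 4*y/9 + 2*w*y/9 (X(w, y) = -1 + ((y + y)*w + 4*y)/9 = -1 + ((2*y)*w + 4*y)/9 = -1 + (2*w*y + 4*y)/9 = -1 + (4*y + 2*w*y)/9 = -1 + (4*y/9 + 2*w*y/9) = -1 + 4*y/9 + 2*w*y/9)
(188 - 2)*(X(0, f(4)) + 49) - 1*324 = (188 - 2)*((-1 + 4*(5 - 1*4)/9 + (2/9)*0*(5 - 1*4)) + 49) - 1*324 = 186*((-1 + 4*(5 - 4)/9 + (2/9)*0*(5 - 4)) + 49) - 324 = 186*((-1 + (4/9)*1 + (2/9)*0*1) + 49) - 324 = 186*((-1 + 4/9 + 0) + 49) - 324 = 186*(-5/9 + 49) - 324 = 186*(436/9) - 324 = 27032/3 - 324 = 26060/3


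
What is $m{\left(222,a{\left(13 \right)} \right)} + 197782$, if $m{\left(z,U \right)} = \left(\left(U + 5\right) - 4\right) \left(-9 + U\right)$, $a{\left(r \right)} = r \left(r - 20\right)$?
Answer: $206782$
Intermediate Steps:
$a{\left(r \right)} = r \left(-20 + r\right)$
$m{\left(z,U \right)} = \left(1 + U\right) \left(-9 + U\right)$ ($m{\left(z,U \right)} = \left(\left(5 + U\right) - 4\right) \left(-9 + U\right) = \left(1 + U\right) \left(-9 + U\right)$)
$m{\left(222,a{\left(13 \right)} \right)} + 197782 = \left(-9 + \left(13 \left(-20 + 13\right)\right)^{2} - 8 \cdot 13 \left(-20 + 13\right)\right) + 197782 = \left(-9 + \left(13 \left(-7\right)\right)^{2} - 8 \cdot 13 \left(-7\right)\right) + 197782 = \left(-9 + \left(-91\right)^{2} - -728\right) + 197782 = \left(-9 + 8281 + 728\right) + 197782 = 9000 + 197782 = 206782$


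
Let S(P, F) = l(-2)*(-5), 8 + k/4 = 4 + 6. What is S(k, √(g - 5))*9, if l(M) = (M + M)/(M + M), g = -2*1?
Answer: -45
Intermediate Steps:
g = -2
l(M) = 1 (l(M) = (2*M)/((2*M)) = (2*M)*(1/(2*M)) = 1)
k = 8 (k = -32 + 4*(4 + 6) = -32 + 4*10 = -32 + 40 = 8)
S(P, F) = -5 (S(P, F) = 1*(-5) = -5)
S(k, √(g - 5))*9 = -5*9 = -45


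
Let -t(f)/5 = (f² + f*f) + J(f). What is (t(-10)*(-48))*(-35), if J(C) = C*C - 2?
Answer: -2503200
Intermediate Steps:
J(C) = -2 + C² (J(C) = C² - 2 = -2 + C²)
t(f) = 10 - 15*f² (t(f) = -5*((f² + f*f) + (-2 + f²)) = -5*((f² + f²) + (-2 + f²)) = -5*(2*f² + (-2 + f²)) = -5*(-2 + 3*f²) = 10 - 15*f²)
(t(-10)*(-48))*(-35) = ((10 - 15*(-10)²)*(-48))*(-35) = ((10 - 15*100)*(-48))*(-35) = ((10 - 1500)*(-48))*(-35) = -1490*(-48)*(-35) = 71520*(-35) = -2503200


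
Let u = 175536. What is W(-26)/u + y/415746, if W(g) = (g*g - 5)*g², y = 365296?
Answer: 3509768351/1013588748 ≈ 3.4627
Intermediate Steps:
W(g) = g²*(-5 + g²) (W(g) = (g² - 5)*g² = (-5 + g²)*g² = g²*(-5 + g²))
W(-26)/u + y/415746 = ((-26)²*(-5 + (-26)²))/175536 + 365296/415746 = (676*(-5 + 676))*(1/175536) + 365296*(1/415746) = (676*671)*(1/175536) + 182648/207873 = 453596*(1/175536) + 182648/207873 = 113399/43884 + 182648/207873 = 3509768351/1013588748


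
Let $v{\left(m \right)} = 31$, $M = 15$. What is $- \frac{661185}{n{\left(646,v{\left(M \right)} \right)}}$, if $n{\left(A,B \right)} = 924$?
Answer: $- \frac{31485}{44} \approx -715.57$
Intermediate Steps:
$- \frac{661185}{n{\left(646,v{\left(M \right)} \right)}} = - \frac{661185}{924} = \left(-661185\right) \frac{1}{924} = - \frac{31485}{44}$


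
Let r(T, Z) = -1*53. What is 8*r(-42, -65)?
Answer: -424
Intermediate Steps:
r(T, Z) = -53
8*r(-42, -65) = 8*(-53) = -424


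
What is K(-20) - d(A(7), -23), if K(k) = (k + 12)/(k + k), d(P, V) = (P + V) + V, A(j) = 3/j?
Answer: 1602/35 ≈ 45.771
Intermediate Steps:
d(P, V) = P + 2*V
K(k) = (12 + k)/(2*k) (K(k) = (12 + k)/((2*k)) = (12 + k)*(1/(2*k)) = (12 + k)/(2*k))
K(-20) - d(A(7), -23) = (½)*(12 - 20)/(-20) - (3/7 + 2*(-23)) = (½)*(-1/20)*(-8) - (3*(⅐) - 46) = ⅕ - (3/7 - 46) = ⅕ - 1*(-319/7) = ⅕ + 319/7 = 1602/35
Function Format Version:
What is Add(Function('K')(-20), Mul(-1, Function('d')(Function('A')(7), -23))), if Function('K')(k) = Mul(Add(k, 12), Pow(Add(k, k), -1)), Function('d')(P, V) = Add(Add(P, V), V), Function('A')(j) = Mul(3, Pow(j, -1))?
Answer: Rational(1602, 35) ≈ 45.771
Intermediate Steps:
Function('d')(P, V) = Add(P, Mul(2, V))
Function('K')(k) = Mul(Rational(1, 2), Pow(k, -1), Add(12, k)) (Function('K')(k) = Mul(Add(12, k), Pow(Mul(2, k), -1)) = Mul(Add(12, k), Mul(Rational(1, 2), Pow(k, -1))) = Mul(Rational(1, 2), Pow(k, -1), Add(12, k)))
Add(Function('K')(-20), Mul(-1, Function('d')(Function('A')(7), -23))) = Add(Mul(Rational(1, 2), Pow(-20, -1), Add(12, -20)), Mul(-1, Add(Mul(3, Pow(7, -1)), Mul(2, -23)))) = Add(Mul(Rational(1, 2), Rational(-1, 20), -8), Mul(-1, Add(Mul(3, Rational(1, 7)), -46))) = Add(Rational(1, 5), Mul(-1, Add(Rational(3, 7), -46))) = Add(Rational(1, 5), Mul(-1, Rational(-319, 7))) = Add(Rational(1, 5), Rational(319, 7)) = Rational(1602, 35)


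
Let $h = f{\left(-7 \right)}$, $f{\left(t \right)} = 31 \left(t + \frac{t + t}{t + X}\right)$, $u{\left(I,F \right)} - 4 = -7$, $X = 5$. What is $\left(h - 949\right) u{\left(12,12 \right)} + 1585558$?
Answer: $1588405$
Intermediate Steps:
$u{\left(I,F \right)} = -3$ ($u{\left(I,F \right)} = 4 - 7 = -3$)
$f{\left(t \right)} = 31 t + \frac{62 t}{5 + t}$ ($f{\left(t \right)} = 31 \left(t + \frac{t + t}{t + 5}\right) = 31 \left(t + \frac{2 t}{5 + t}\right) = 31 t + \frac{62 t}{5 + t}$)
$h = 0$ ($h = 31 \left(-7\right) \frac{1}{5 - 7} \left(7 - 7\right) = 31 \left(-7\right) \frac{1}{-2} \cdot 0 = 31 \left(-7\right) \left(- \frac{1}{2}\right) 0 = 0$)
$\left(h - 949\right) u{\left(12,12 \right)} + 1585558 = \left(0 - 949\right) \left(-3\right) + 1585558 = \left(-949\right) \left(-3\right) + 1585558 = 2847 + 1585558 = 1588405$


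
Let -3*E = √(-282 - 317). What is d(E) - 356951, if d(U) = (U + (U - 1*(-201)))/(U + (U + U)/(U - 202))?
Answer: 3*(-71149011*√599 + 42762608203*I)/(599*(√599 - 600*I)) ≈ -3.5695e+5 + 24.883*I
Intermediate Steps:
E = -I*√599/3 (E = -√(-282 - 317)/3 = -I*√599/3 ≈ -8.1582*I)
d(U) = (201 + 2*U)/(U + 2*U/(-202 + U)) (d(U) = (U + (U + 201))/(U + (2*U)/(-202 + U)) = (U + (201 + U))/(U + 2*U/(-202 + U)) = (201 + 2*U)/(U + 2*U/(-202 + U)))
d(E) - 356951 = (-40602 - (-203)*I*√599/3 + 2*(-I*√599/3)²)/(((-I*√599/3))*(-200 - I*√599/3)) - 356951 = (3*I*√599/599)*(-40602 + 203*I*√599/3 + 2*(-599/9))/(-200 - I*√599/3) - 356951 = (3*I*√599/599)*(-40602 + 203*I*√599/3 - 1198/9)/(-200 - I*√599/3) - 356951 = (3*I*√599/599)*(-366616/9 + 203*I*√599/3)/(-200 - I*√599/3) - 356951 = 3*I*√599*(-366616/9 + 203*I*√599/3)/(599*(-200 - I*√599/3)) - 356951 = -356951 + 3*I*√599*(-366616/9 + 203*I*√599/3)/(599*(-200 - I*√599/3))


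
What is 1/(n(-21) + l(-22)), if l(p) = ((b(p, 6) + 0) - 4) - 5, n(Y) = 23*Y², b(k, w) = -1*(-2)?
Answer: 1/10136 ≈ 9.8658e-5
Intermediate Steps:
b(k, w) = 2
l(p) = -7 (l(p) = ((2 + 0) - 4) - 5 = (2 - 4) - 5 = -2 - 5 = -7)
1/(n(-21) + l(-22)) = 1/(23*(-21)² - 7) = 1/(23*441 - 7) = 1/(10143 - 7) = 1/10136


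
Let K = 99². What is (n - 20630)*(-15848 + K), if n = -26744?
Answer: 286470578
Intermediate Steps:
K = 9801
(n - 20630)*(-15848 + K) = (-26744 - 20630)*(-15848 + 9801) = -47374*(-6047) = 286470578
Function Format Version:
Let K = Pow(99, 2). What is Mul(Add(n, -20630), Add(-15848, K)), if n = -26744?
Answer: 286470578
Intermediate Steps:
K = 9801
Mul(Add(n, -20630), Add(-15848, K)) = Mul(Add(-26744, -20630), Add(-15848, 9801)) = Mul(-47374, -6047) = 286470578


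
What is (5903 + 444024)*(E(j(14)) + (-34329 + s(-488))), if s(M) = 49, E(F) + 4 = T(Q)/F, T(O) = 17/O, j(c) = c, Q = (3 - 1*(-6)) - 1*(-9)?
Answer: -3887167262777/252 ≈ -1.5425e+10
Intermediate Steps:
Q = 18 (Q = (3 + 6) + 9 = 9 + 9 = 18)
E(F) = -4 + 17/(18*F) (E(F) = -4 + (17/18)/F = -4 + (17*(1/18))/F = -4 + 17/(18*F))
(5903 + 444024)*(E(j(14)) + (-34329 + s(-488))) = (5903 + 444024)*((-4 + (17/18)/14) + (-34329 + 49)) = 449927*((-4 + (17/18)*(1/14)) - 34280) = 449927*((-4 + 17/252) - 34280) = 449927*(-991/252 - 34280) = 449927*(-8639551/252) = -3887167262777/252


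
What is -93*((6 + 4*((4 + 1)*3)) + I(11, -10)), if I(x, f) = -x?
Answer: -5115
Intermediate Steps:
-93*((6 + 4*((4 + 1)*3)) + I(11, -10)) = -93*((6 + 4*((4 + 1)*3)) - 1*11) = -93*((6 + 4*(5*3)) - 11) = -93*((6 + 4*15) - 11) = -93*((6 + 60) - 11) = -93*(66 - 11) = -93*55 = -5115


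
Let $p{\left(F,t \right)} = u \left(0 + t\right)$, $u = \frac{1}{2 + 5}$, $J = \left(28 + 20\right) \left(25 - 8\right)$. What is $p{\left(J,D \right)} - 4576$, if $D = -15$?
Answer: $- \frac{32047}{7} \approx -4578.1$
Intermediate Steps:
$J = 816$ ($J = 48 \cdot 17 = 816$)
$u = \frac{1}{7} \approx 0.14286$
$p{\left(F,t \right)} = \frac{t}{7}$ ($p{\left(F,t \right)} = \frac{0 + t}{7} = \frac{t}{7}$)
$p{\left(J,D \right)} - 4576 = \frac{1}{7} \left(-15\right) - 4576 = - \frac{15}{7} - 4576 = - \frac{32047}{7}$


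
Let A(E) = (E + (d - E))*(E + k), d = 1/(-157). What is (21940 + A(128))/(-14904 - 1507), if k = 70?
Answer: -3444382/2576527 ≈ -1.3368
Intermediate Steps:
d = -1/157 ≈ -0.0063694
A(E) = -70/157 - E/157 (A(E) = (E + (-1/157 - E))*(E + 70) = -(70 + E)/157 = -70/157 - E/157)
(21940 + A(128))/(-14904 - 1507) = (21940 + (-70/157 - 1/157*128))/(-14904 - 1507) = (21940 + (-70/157 - 128/157))/(-16411) = (21940 - 198/157)*(-1/16411) = (3444382/157)*(-1/16411) = -3444382/2576527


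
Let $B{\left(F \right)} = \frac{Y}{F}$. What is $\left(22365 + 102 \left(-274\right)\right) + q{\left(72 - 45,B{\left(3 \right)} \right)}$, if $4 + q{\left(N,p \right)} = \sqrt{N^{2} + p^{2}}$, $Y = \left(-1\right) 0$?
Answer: $-5560$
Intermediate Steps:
$Y = 0$
$B{\left(F \right)} = 0$ ($B{\left(F \right)} = \frac{0}{F} = 0$)
$q{\left(N,p \right)} = -4 + \sqrt{N^{2} + p^{2}}$
$\left(22365 + 102 \left(-274\right)\right) + q{\left(72 - 45,B{\left(3 \right)} \right)} = \left(22365 + 102 \left(-274\right)\right) - \left(4 - \sqrt{\left(72 - 45\right)^{2} + 0^{2}}\right) = \left(22365 - 27948\right) - \left(4 - \sqrt{\left(72 - 45\right)^{2} + 0}\right) = -5583 - \left(4 - \sqrt{27^{2} + 0}\right) = -5583 - \left(4 - \sqrt{729 + 0}\right) = -5583 - \left(4 - \sqrt{729}\right) = -5583 + \left(-4 + 27\right) = -5583 + 23 = -5560$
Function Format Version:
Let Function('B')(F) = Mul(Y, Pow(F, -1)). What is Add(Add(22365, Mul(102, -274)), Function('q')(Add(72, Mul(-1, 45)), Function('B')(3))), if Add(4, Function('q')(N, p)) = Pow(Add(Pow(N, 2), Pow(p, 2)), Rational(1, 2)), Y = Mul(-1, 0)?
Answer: -5560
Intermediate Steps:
Y = 0
Function('B')(F) = 0 (Function('B')(F) = Mul(0, Pow(F, -1)) = 0)
Function('q')(N, p) = Add(-4, Pow(Add(Pow(N, 2), Pow(p, 2)), Rational(1, 2)))
Add(Add(22365, Mul(102, -274)), Function('q')(Add(72, Mul(-1, 45)), Function('B')(3))) = Add(Add(22365, Mul(102, -274)), Add(-4, Pow(Add(Pow(Add(72, Mul(-1, 45)), 2), Pow(0, 2)), Rational(1, 2)))) = Add(Add(22365, -27948), Add(-4, Pow(Add(Pow(Add(72, -45), 2), 0), Rational(1, 2)))) = Add(-5583, Add(-4, Pow(Add(Pow(27, 2), 0), Rational(1, 2)))) = Add(-5583, Add(-4, Pow(Add(729, 0), Rational(1, 2)))) = Add(-5583, Add(-4, Pow(729, Rational(1, 2)))) = Add(-5583, Add(-4, 27)) = Add(-5583, 23) = -5560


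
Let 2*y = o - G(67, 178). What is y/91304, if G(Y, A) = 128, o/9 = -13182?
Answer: -59383/91304 ≈ -0.65039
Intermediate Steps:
o = -118638 (o = 9*(-13182) = -118638)
y = -59383 (y = (-118638 - 1*128)/2 = (-118638 - 128)/2 = (½)*(-118766) = -59383)
y/91304 = -59383/91304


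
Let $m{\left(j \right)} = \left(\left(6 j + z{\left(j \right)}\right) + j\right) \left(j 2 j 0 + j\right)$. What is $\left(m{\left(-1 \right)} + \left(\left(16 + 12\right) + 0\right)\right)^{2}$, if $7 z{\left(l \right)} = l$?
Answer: $\frac{60516}{49} \approx 1235.0$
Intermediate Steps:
$z{\left(l \right)} = \frac{l}{7}$
$m{\left(j \right)} = \frac{50 j^{2}}{7}$ ($m{\left(j \right)} = \left(\left(6 j + \frac{j}{7}\right) + j\right) \left(j 2 j 0 + j\right) = \left(\frac{43 j}{7} + j\right) \left(2 j^{2} \cdot 0 + j\right) = \frac{50 j}{7} \left(0 + j\right) = \frac{50 j}{7} j = \frac{50 j^{2}}{7}$)
$\left(m{\left(-1 \right)} + \left(\left(16 + 12\right) + 0\right)\right)^{2} = \left(\frac{50 \left(-1\right)^{2}}{7} + \left(\left(16 + 12\right) + 0\right)\right)^{2} = \left(\frac{50}{7} \cdot 1 + \left(28 + 0\right)\right)^{2} = \left(\frac{50}{7} + 28\right)^{2} = \left(\frac{246}{7}\right)^{2} = \frac{60516}{49}$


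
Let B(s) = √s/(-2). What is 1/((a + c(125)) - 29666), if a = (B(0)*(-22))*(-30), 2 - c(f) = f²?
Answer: -1/45289 ≈ -2.2080e-5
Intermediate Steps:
c(f) = 2 - f²
B(s) = -√s/2
a = 0 (a = (-√0/2*(-22))*(-30) = (-½*0*(-22))*(-30) = (0*(-22))*(-30) = 0*(-30) = 0)
1/((a + c(125)) - 29666) = 1/((0 + (2 - 1*125²)) - 29666) = 1/((0 + (2 - 1*15625)) - 29666) = 1/((0 + (2 - 15625)) - 29666) = 1/((0 - 15623) - 29666) = 1/(-15623 - 29666) = 1/(-45289) = -1/45289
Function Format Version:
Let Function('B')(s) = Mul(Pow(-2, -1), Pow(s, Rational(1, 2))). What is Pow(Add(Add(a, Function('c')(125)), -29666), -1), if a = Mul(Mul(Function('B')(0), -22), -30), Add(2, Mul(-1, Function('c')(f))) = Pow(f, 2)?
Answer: Rational(-1, 45289) ≈ -2.2080e-5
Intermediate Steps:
Function('c')(f) = Add(2, Mul(-1, Pow(f, 2)))
Function('B')(s) = Mul(Rational(-1, 2), Pow(s, Rational(1, 2)))
a = 0 (a = Mul(Mul(Mul(Rational(-1, 2), Pow(0, Rational(1, 2))), -22), -30) = Mul(Mul(Mul(Rational(-1, 2), 0), -22), -30) = Mul(Mul(0, -22), -30) = Mul(0, -30) = 0)
Pow(Add(Add(a, Function('c')(125)), -29666), -1) = Pow(Add(Add(0, Add(2, Mul(-1, Pow(125, 2)))), -29666), -1) = Pow(Add(Add(0, Add(2, Mul(-1, 15625))), -29666), -1) = Pow(Add(Add(0, Add(2, -15625)), -29666), -1) = Pow(Add(Add(0, -15623), -29666), -1) = Pow(Add(-15623, -29666), -1) = Pow(-45289, -1) = Rational(-1, 45289)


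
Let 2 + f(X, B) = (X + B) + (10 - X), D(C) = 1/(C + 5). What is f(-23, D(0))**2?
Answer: 1681/25 ≈ 67.240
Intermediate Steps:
D(C) = 1/(5 + C)
f(X, B) = 8 + B (f(X, B) = -2 + ((X + B) + (10 - X)) = -2 + ((B + X) + (10 - X)) = -2 + (10 + B) = 8 + B)
f(-23, D(0))**2 = (8 + 1/(5 + 0))**2 = (8 + 1/5)**2 = (41/5)**2 = 1681/25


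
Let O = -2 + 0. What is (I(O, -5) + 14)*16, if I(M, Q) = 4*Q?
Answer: -96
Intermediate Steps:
O = -2
(I(O, -5) + 14)*16 = (4*(-5) + 14)*16 = (-20 + 14)*16 = -6*16 = -96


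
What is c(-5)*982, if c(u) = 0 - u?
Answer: 4910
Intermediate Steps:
c(u) = -u
c(-5)*982 = -1*(-5)*982 = 5*982 = 4910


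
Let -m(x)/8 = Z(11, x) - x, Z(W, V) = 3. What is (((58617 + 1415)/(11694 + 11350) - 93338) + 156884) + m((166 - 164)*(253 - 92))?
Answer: 54400798/823 ≈ 66101.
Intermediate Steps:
m(x) = -24 + 8*x (m(x) = -8*(3 - x) = -24 + 8*x)
(((58617 + 1415)/(11694 + 11350) - 93338) + 156884) + m((166 - 164)*(253 - 92)) = (((58617 + 1415)/(11694 + 11350) - 93338) + 156884) + (-24 + 8*((166 - 164)*(253 - 92))) = ((60032/23044 - 93338) + 156884) + (-24 + 8*(2*161)) = ((60032*(1/23044) - 93338) + 156884) + (-24 + 8*322) = ((2144/823 - 93338) + 156884) + (-24 + 2576) = (-76815030/823 + 156884) + 2552 = 52300502/823 + 2552 = 54400798/823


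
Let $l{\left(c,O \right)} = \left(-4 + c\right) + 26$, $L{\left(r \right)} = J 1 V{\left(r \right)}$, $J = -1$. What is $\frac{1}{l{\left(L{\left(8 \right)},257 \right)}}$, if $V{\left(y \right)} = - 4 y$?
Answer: $\frac{1}{54} \approx 0.018519$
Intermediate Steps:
$L{\left(r \right)} = 4 r$ ($L{\left(r \right)} = \left(-1\right) 1 \left(- 4 r\right) = - \left(-4\right) r = 4 r$)
$l{\left(c,O \right)} = 22 + c$
$\frac{1}{l{\left(L{\left(8 \right)},257 \right)}} = \frac{1}{22 + 4 \cdot 8} = \frac{1}{22 + 32} = \frac{1}{54}$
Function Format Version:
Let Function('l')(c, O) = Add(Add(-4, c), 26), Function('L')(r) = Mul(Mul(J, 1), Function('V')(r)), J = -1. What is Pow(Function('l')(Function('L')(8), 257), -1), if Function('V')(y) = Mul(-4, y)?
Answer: Rational(1, 54) ≈ 0.018519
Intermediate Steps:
Function('L')(r) = Mul(4, r) (Function('L')(r) = Mul(Mul(-1, 1), Mul(-4, r)) = Mul(-1, Mul(-4, r)) = Mul(4, r))
Function('l')(c, O) = Add(22, c)
Pow(Function('l')(Function('L')(8), 257), -1) = Pow(Add(22, Mul(4, 8)), -1) = Pow(Add(22, 32), -1) = Pow(54, -1) = Rational(1, 54)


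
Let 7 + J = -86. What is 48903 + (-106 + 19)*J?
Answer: 56994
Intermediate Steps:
J = -93 (J = -7 - 86 = -93)
48903 + (-106 + 19)*J = 48903 + (-106 + 19)*(-93) = 48903 - 87*(-93) = 48903 + 8091 = 56994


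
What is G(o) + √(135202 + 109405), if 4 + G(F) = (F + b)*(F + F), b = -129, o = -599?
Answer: 872140 + √244607 ≈ 8.7264e+5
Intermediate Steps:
G(F) = -4 + 2*F*(-129 + F) (G(F) = -4 + (F - 129)*(F + F) = -4 + (-129 + F)*(2*F) = -4 + 2*F*(-129 + F))
G(o) + √(135202 + 109405) = (-4 - 258*(-599) + 2*(-599)²) + √(135202 + 109405) = (-4 + 154542 + 2*358801) + √244607 = (-4 + 154542 + 717602) + √244607 = 872140 + √244607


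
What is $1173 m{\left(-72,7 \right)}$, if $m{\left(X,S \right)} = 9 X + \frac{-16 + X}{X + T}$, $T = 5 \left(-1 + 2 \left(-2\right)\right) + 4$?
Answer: $- \frac{23528816}{31} \approx -7.5899 \cdot 10^{5}$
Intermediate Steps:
$T = -21$ ($T = 5 \left(-1 - 4\right) + 4 = 5 \left(-5\right) + 4 = -25 + 4 = -21$)
$m{\left(X,S \right)} = 9 X + \frac{-16 + X}{-21 + X}$ ($m{\left(X,S \right)} = 9 X + \frac{-16 + X}{X - 21} = 9 X + \frac{-16 + X}{-21 + X}$)
$1173 m{\left(-72,7 \right)} = 1173 \frac{-16 - -13536 + 9 \left(-72\right)^{2}}{-21 - 72} = 1173 \frac{-16 + 13536 + 9 \cdot 5184}{-93} = 1173 \left(- \frac{-16 + 13536 + 46656}{93}\right) = 1173 \left(\left(- \frac{1}{93}\right) 60176\right) = 1173 \left(- \frac{60176}{93}\right) = - \frac{23528816}{31}$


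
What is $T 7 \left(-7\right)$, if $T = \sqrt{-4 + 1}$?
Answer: $- 49 i \sqrt{3} \approx - 84.87 i$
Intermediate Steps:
$T = i \sqrt{3}$ ($T = \sqrt{-3} = i \sqrt{3} \approx 1.732 i$)
$T 7 \left(-7\right) = i \sqrt{3} \cdot 7 \left(-7\right) = 7 i \sqrt{3} \left(-7\right) = - 49 i \sqrt{3}$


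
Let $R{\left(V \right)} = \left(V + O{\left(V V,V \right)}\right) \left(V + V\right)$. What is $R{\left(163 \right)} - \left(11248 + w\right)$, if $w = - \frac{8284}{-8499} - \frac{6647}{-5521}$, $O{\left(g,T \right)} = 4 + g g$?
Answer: $\frac{10798257399034388303}{46922979} \approx 2.3013 \cdot 10^{11}$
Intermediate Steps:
$O{\left(g,T \right)} = 4 + g^{2}$
$w = \frac{102228817}{46922979}$ ($w = \left(-8284\right) \left(- \frac{1}{8499}\right) - - \frac{6647}{5521} = \frac{8284}{8499} + \frac{6647}{5521} = \frac{102228817}{46922979} \approx 2.1786$)
$R{\left(V \right)} = 2 V \left(4 + V + V^{4}\right)$ ($R{\left(V \right)} = \left(V + \left(4 + \left(V V\right)^{2}\right)\right) \left(V + V\right) = \left(V + \left(4 + \left(V^{2}\right)^{2}\right)\right) 2 V = \left(V + \left(4 + V^{4}\right)\right) 2 V = \left(4 + V + V^{4}\right) 2 V = 2 V \left(4 + V + V^{4}\right)$)
$R{\left(163 \right)} - \left(11248 + w\right) = 2 \cdot 163 \left(4 + 163 + 163^{4}\right) - \left(11248 + \frac{102228817}{46922979}\right) = 2 \cdot 163 \left(4 + 163 + 705911761\right) - \frac{527891896609}{46922979} = 2 \cdot 163 \cdot 705911928 - \frac{527891896609}{46922979} = 230127288528 - \frac{527891896609}{46922979} = \frac{10798257399034388303}{46922979}$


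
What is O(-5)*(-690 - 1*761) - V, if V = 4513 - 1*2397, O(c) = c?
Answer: 5139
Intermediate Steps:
V = 2116 (V = 4513 - 2397 = 2116)
O(-5)*(-690 - 1*761) - V = -5*(-690 - 1*761) - 1*2116 = -5*(-690 - 761) - 2116 = -5*(-1451) - 2116 = 7255 - 2116 = 5139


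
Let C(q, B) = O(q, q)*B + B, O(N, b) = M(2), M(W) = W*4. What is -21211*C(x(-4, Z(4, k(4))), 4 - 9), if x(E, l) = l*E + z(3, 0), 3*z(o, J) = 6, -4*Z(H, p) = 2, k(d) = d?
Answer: 954495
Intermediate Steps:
Z(H, p) = -1/2 (Z(H, p) = -1/4*2 = -1/2)
z(o, J) = 2 (z(o, J) = (1/3)*6 = 2)
x(E, l) = 2 + E*l (x(E, l) = l*E + 2 = E*l + 2 = 2 + E*l)
M(W) = 4*W
O(N, b) = 8 (O(N, b) = 4*2 = 8)
C(q, B) = 9*B (C(q, B) = 8*B + B = 9*B)
-21211*C(x(-4, Z(4, k(4))), 4 - 9) = -190899*(4 - 9) = -190899*(-5) = -21211*(-45) = 954495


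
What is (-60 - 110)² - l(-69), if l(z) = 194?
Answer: 28706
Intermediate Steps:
(-60 - 110)² - l(-69) = (-60 - 110)² - 1*194 = (-170)² - 194 = 28900 - 194 = 28706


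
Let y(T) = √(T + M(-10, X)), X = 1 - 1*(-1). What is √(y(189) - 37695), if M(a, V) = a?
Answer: √(-37695 + √179) ≈ 194.12*I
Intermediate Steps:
X = 2 (X = 1 + 1 = 2)
y(T) = √(-10 + T) (y(T) = √(T - 10) = √(-10 + T))
√(y(189) - 37695) = √(√(-10 + 189) - 37695) = √(√179 - 37695) = √(-37695 + √179)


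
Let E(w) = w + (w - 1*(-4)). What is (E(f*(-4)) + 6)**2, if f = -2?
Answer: 676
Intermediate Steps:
E(w) = 4 + 2*w (E(w) = w + (w + 4) = w + (4 + w) = 4 + 2*w)
(E(f*(-4)) + 6)**2 = ((4 + 2*(-2*(-4))) + 6)**2 = ((4 + 2*8) + 6)**2 = ((4 + 16) + 6)**2 = (20 + 6)**2 = 26**2 = 676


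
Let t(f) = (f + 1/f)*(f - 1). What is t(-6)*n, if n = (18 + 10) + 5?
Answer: 2849/2 ≈ 1424.5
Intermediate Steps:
t(f) = (-1 + f)*(f + 1/f) (t(f) = (f + 1/f)*(-1 + f) = (-1 + f)*(f + 1/f))
n = 33 (n = 28 + 5 = 33)
t(-6)*n = (1 + (-6)² - 1*(-6) - 1/(-6))*33 = (1 + 36 + 6 - 1*(-⅙))*33 = (1 + 36 + 6 + ⅙)*33 = (259/6)*33 = 2849/2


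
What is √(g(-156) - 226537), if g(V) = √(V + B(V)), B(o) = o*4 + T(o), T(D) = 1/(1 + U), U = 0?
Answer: √(-226537 + I*√779) ≈ 0.029 + 475.96*I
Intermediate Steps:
T(D) = 1 (T(D) = 1/(1 + 0) = 1/1 = 1)
B(o) = 1 + 4*o (B(o) = o*4 + 1 = 4*o + 1 = 1 + 4*o)
g(V) = √(1 + 5*V) (g(V) = √(V + (1 + 4*V)) = √(1 + 5*V))
√(g(-156) - 226537) = √(√(1 + 5*(-156)) - 226537) = √(√(1 - 780) - 226537) = √(√(-779) - 226537) = √(I*√779 - 226537) = √(-226537 + I*√779)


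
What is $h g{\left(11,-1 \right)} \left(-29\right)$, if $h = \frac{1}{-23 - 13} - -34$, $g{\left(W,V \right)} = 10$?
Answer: $- \frac{177335}{18} \approx -9851.9$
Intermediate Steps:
$h = \frac{1223}{36}$ ($h = \frac{1}{-36} + 34 = - \frac{1}{36} + 34 = \frac{1223}{36} \approx 33.972$)
$h g{\left(11,-1 \right)} \left(-29\right) = \frac{1223}{36} \cdot 10 \left(-29\right) = \frac{6115}{18} \left(-29\right) = - \frac{177335}{18}$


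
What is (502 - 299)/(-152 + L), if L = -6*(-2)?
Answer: -29/20 ≈ -1.4500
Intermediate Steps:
L = 12
(502 - 299)/(-152 + L) = (502 - 299)/(-152 + 12) = 203/(-140) = 203*(-1/140) = -29/20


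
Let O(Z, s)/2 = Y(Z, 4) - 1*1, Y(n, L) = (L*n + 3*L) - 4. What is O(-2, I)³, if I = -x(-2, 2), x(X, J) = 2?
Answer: -8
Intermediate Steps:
Y(n, L) = -4 + 3*L + L*n (Y(n, L) = (3*L + L*n) - 4 = -4 + 3*L + L*n)
I = -2 (I = -1*2 = -2)
O(Z, s) = 14 + 8*Z (O(Z, s) = 2*((-4 + 3*4 + 4*Z) - 1*1) = 2*((-4 + 12 + 4*Z) - 1) = 2*((8 + 4*Z) - 1) = 2*(7 + 4*Z) = 14 + 8*Z)
O(-2, I)³ = (14 + 8*(-2))³ = (14 - 16)³ = (-2)³ = -8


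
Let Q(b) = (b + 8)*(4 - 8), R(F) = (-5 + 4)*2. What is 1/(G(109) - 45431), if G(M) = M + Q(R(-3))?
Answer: -1/45346 ≈ -2.2053e-5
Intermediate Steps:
R(F) = -2 (R(F) = -1*2 = -2)
Q(b) = -32 - 4*b (Q(b) = (8 + b)*(-4) = -32 - 4*b)
G(M) = -24 + M (G(M) = M + (-32 - 4*(-2)) = M + (-32 + 8) = M - 24 = -24 + M)
1/(G(109) - 45431) = 1/((-24 + 109) - 45431) = 1/(85 - 45431) = 1/(-45346) = -1/45346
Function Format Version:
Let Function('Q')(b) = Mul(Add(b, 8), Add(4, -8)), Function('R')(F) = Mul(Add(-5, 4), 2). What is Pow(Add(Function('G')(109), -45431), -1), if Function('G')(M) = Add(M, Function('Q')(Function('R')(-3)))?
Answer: Rational(-1, 45346) ≈ -2.2053e-5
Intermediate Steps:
Function('R')(F) = -2 (Function('R')(F) = Mul(-1, 2) = -2)
Function('Q')(b) = Add(-32, Mul(-4, b)) (Function('Q')(b) = Mul(Add(8, b), -4) = Add(-32, Mul(-4, b)))
Function('G')(M) = Add(-24, M) (Function('G')(M) = Add(M, Add(-32, Mul(-4, -2))) = Add(M, Add(-32, 8)) = Add(M, -24) = Add(-24, M))
Pow(Add(Function('G')(109), -45431), -1) = Pow(Add(Add(-24, 109), -45431), -1) = Pow(Add(85, -45431), -1) = Pow(-45346, -1) = Rational(-1, 45346)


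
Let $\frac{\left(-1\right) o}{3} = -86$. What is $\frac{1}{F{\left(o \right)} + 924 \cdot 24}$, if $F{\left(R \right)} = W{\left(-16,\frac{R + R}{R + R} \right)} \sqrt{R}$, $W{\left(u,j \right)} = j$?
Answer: $\frac{3696}{81962453} - \frac{\sqrt{258}}{491774718} \approx 4.5061 \cdot 10^{-5}$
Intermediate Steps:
$o = 258$ ($o = \left(-3\right) \left(-86\right) = 258$)
$F{\left(R \right)} = \sqrt{R}$ ($F{\left(R \right)} = \frac{R + R}{R + R} \sqrt{R} = \frac{2 R}{2 R} \sqrt{R} = 2 R \frac{1}{2 R} \sqrt{R} = 1 \sqrt{R} = \sqrt{R}$)
$\frac{1}{F{\left(o \right)} + 924 \cdot 24} = \frac{1}{\sqrt{258} + 924 \cdot 24} = \frac{1}{\sqrt{258} + 22176} = \frac{1}{22176 + \sqrt{258}}$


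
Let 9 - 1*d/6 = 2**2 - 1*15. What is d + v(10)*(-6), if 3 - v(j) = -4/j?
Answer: 498/5 ≈ 99.600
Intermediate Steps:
v(j) = 3 + 4/j (v(j) = 3 - (-4)/j = 3 + 4/j)
d = 120 (d = 54 - 6*(2**2 - 1*15) = 54 - 6*(4 - 15) = 54 - 6*(-11) = 54 + 66 = 120)
d + v(10)*(-6) = 120 + (3 + 4/10)*(-6) = 120 + (3 + 4*(1/10))*(-6) = 120 + (3 + 2/5)*(-6) = 120 + (17/5)*(-6) = 120 - 102/5 = 498/5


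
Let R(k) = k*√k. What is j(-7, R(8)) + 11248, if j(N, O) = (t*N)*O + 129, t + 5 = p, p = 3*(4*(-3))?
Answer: 11377 + 4592*√2 ≈ 17871.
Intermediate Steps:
R(k) = k^(3/2)
p = -36 (p = 3*(-12) = -36)
t = -41 (t = -5 - 36 = -41)
j(N, O) = 129 - 41*N*O (j(N, O) = (-41*N)*O + 129 = -41*N*O + 129 = 129 - 41*N*O)
j(-7, R(8)) + 11248 = (129 - 41*(-7)*8^(3/2)) + 11248 = (129 - 41*(-7)*16*√2) + 11248 = (129 + 4592*√2) + 11248 = 11377 + 4592*√2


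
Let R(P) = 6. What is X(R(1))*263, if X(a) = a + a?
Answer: 3156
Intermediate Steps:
X(a) = 2*a
X(R(1))*263 = (2*6)*263 = 12*263 = 3156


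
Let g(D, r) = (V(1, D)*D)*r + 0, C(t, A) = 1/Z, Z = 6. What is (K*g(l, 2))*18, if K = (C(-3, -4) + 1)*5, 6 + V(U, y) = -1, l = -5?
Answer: 7350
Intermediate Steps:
V(U, y) = -7 (V(U, y) = -6 - 1 = -7)
C(t, A) = ⅙ (C(t, A) = 1/6 = 1*(⅙) = ⅙)
K = 35/6 (K = (⅙ + 1)*5 = (7/6)*5 = 35/6 ≈ 5.8333)
g(D, r) = -7*D*r (g(D, r) = (-7*D)*r + 0 = -7*D*r + 0 = -7*D*r)
(K*g(l, 2))*18 = (35*(-7*(-5)*2)/6)*18 = ((35/6)*70)*18 = (1225/3)*18 = 7350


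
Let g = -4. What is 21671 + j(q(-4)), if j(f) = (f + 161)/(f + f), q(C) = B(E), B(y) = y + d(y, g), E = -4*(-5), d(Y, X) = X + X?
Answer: 520277/24 ≈ 21678.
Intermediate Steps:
d(Y, X) = 2*X
E = 20
B(y) = -8 + y (B(y) = y + 2*(-4) = y - 8 = -8 + y)
q(C) = 12 (q(C) = -8 + 20 = 12)
j(f) = (161 + f)/(2*f) (j(f) = (161 + f)/((2*f)) = (161 + f)*(1/(2*f)) = (161 + f)/(2*f))
21671 + j(q(-4)) = 21671 + (½)*(161 + 12)/12 = 21671 + (½)*(1/12)*173 = 21671 + 173/24 = 520277/24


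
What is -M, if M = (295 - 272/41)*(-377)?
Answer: 4457271/41 ≈ 1.0871e+5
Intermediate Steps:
M = -4457271/41 (M = (295 - 272*1/41)*(-377) = (295 - 272/41)*(-377) = (11823/41)*(-377) = -4457271/41 ≈ -1.0871e+5)
-M = -1*(-4457271/41) = 4457271/41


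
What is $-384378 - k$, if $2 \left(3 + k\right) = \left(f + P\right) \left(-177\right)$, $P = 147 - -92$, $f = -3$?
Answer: $-363489$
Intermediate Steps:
$P = 239$ ($P = 147 + 92 = 239$)
$k = -20889$ ($k = -3 + \frac{\left(-3 + 239\right) \left(-177\right)}{2} = -3 + \frac{236 \left(-177\right)}{2} = -3 + \frac{1}{2} \left(-41772\right) = -3 - 20886 = -20889$)
$-384378 - k = -384378 - -20889 = -384378 + 20889 = -363489$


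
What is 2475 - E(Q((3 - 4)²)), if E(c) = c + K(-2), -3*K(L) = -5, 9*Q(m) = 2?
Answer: 22258/9 ≈ 2473.1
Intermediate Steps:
Q(m) = 2/9 (Q(m) = (⅑)*2 = 2/9)
K(L) = 5/3 (K(L) = -⅓*(-5) = 5/3)
E(c) = 5/3 + c (E(c) = c + 5/3 = 5/3 + c)
2475 - E(Q((3 - 4)²)) = 2475 - (5/3 + 2/9) = 2475 - 1*17/9 = 2475 - 17/9 = 22258/9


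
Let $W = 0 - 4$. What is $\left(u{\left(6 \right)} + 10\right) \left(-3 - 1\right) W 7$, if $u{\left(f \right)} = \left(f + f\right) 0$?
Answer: $1120$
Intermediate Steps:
$u{\left(f \right)} = 0$ ($u{\left(f \right)} = 2 f 0 = 0$)
$W = -4$ ($W = 0 - 4 = -4$)
$\left(u{\left(6 \right)} + 10\right) \left(-3 - 1\right) W 7 = \left(0 + 10\right) \left(-3 - 1\right) \left(-4\right) 7 = 10 \left(-4\right) \left(-4\right) 7 = \left(-40\right) \left(-4\right) 7 = 160 \cdot 7 = 1120$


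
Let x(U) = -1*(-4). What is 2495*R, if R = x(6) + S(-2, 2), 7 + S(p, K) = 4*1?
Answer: 2495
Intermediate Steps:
S(p, K) = -3 (S(p, K) = -7 + 4*1 = -7 + 4 = -3)
x(U) = 4
R = 1 (R = 4 - 3 = 1)
2495*R = 2495*1 = 2495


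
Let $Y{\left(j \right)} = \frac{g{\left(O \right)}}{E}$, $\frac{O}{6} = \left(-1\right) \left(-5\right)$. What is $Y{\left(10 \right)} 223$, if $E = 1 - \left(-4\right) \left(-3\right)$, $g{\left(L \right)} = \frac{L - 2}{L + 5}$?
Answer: $- \frac{892}{55} \approx -16.218$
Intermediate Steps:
$O = 30$ ($O = 6 \left(\left(-1\right) \left(-5\right)\right) = 6 \cdot 5 = 30$)
$g{\left(L \right)} = \frac{-2 + L}{5 + L}$
$E = -11$ ($E = 1 - 12 = -11$)
$Y{\left(j \right)} = - \frac{4}{55}$ ($Y{\left(j \right)} = \frac{\frac{1}{5 + 30} \left(-2 + 30\right)}{-11} = \frac{1}{35} \cdot 28 \left(- \frac{1}{11}\right) = \frac{4}{5} \left(- \frac{1}{11}\right) = - \frac{4}{55}$)
$Y{\left(10 \right)} 223 = \left(- \frac{4}{55}\right) 223 = - \frac{892}{55}$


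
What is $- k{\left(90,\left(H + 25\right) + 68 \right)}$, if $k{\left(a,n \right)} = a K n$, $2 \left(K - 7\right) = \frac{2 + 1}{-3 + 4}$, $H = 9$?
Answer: $-78030$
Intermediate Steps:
$K = \frac{17}{2}$ ($K = 7 + \frac{\left(2 + 1\right) \frac{1}{-3 + 4}}{2} = 7 + \frac{3 \cdot 1^{-1}}{2} = 7 + \frac{3 \cdot 1}{2} = 7 + \frac{1}{2} \cdot 3 = 7 + \frac{3}{2} = \frac{17}{2} \approx 8.5$)
$k{\left(a,n \right)} = \frac{17 a n}{2}$ ($k{\left(a,n \right)} = a \frac{17}{2} n = \frac{17 a}{2} n = \frac{17 a n}{2}$)
$- k{\left(90,\left(H + 25\right) + 68 \right)} = - \frac{17 \cdot 90 \left(\left(9 + 25\right) + 68\right)}{2} = - \frac{17 \cdot 90 \left(34 + 68\right)}{2} = - \frac{17 \cdot 90 \cdot 102}{2} = \left(-1\right) 78030 = -78030$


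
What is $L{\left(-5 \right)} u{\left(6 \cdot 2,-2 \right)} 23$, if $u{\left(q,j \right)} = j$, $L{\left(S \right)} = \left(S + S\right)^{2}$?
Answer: $-4600$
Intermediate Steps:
$L{\left(S \right)} = 4 S^{2}$ ($L{\left(S \right)} = \left(2 S\right)^{2} = 4 S^{2}$)
$L{\left(-5 \right)} u{\left(6 \cdot 2,-2 \right)} 23 = 4 \left(-5\right)^{2} \left(-2\right) 23 = 4 \cdot 25 \left(-2\right) 23 = 100 \left(-2\right) 23 = \left(-200\right) 23 = -4600$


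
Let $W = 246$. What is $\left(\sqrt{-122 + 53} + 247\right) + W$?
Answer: $493 + i \sqrt{69} \approx 493.0 + 8.3066 i$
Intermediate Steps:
$\left(\sqrt{-122 + 53} + 247\right) + W = \left(\sqrt{-122 + 53} + 247\right) + 246 = \left(\sqrt{-69} + 247\right) + 246 = \left(i \sqrt{69} + 247\right) + 246 = \left(247 + i \sqrt{69}\right) + 246 = 493 + i \sqrt{69}$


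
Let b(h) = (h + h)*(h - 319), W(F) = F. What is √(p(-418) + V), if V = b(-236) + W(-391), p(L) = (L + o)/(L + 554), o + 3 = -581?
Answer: √302365247/34 ≈ 511.43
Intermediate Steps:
o = -584 (o = -3 - 581 = -584)
b(h) = 2*h*(-319 + h) (b(h) = (2*h)*(-319 + h) = 2*h*(-319 + h))
p(L) = (-584 + L)/(554 + L) (p(L) = (L - 584)/(L + 554) = (-584 + L)/(554 + L))
V = 261569 (V = 2*(-236)*(-319 - 236) - 391 = 2*(-236)*(-555) - 391 = 261960 - 391 = 261569)
√(p(-418) + V) = √((-584 - 418)/(554 - 418) + 261569) = √(-1002/136 + 261569) = √((1/136)*(-1002) + 261569) = √(-501/68 + 261569) = √(17786191/68) = √302365247/34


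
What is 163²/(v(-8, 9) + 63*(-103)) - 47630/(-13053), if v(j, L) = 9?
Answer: -12720919/28194480 ≈ -0.45118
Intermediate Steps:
163²/(v(-8, 9) + 63*(-103)) - 47630/(-13053) = 163²/(9 + 63*(-103)) - 47630/(-13053) = 26569/(9 - 6489) - 47630*(-1/13053) = 26569/(-6480) + 47630/13053 = 26569*(-1/6480) + 47630/13053 = -26569/6480 + 47630/13053 = -12720919/28194480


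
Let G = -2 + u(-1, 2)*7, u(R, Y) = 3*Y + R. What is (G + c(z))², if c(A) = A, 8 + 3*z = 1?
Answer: 8464/9 ≈ 940.44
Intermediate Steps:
u(R, Y) = R + 3*Y
z = -7/3 (z = -8/3 + (⅓)*1 = -8/3 + ⅓ = -7/3 ≈ -2.3333)
G = 33 (G = -2 + (-1 + 3*2)*7 = -2 + (-1 + 6)*7 = -2 + 5*7 = -2 + 35 = 33)
(G + c(z))² = (33 - 7/3)² = (92/3)² = 8464/9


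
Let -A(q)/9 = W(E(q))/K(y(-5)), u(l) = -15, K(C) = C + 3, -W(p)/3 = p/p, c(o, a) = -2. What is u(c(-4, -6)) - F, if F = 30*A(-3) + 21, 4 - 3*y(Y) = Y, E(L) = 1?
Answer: -171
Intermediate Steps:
W(p) = -3 (W(p) = -3*p/p = -3*1 = -3)
y(Y) = 4/3 - Y/3
K(C) = 3 + C
A(q) = 9/2 (A(q) = -(-27)/(3 + (4/3 - 1/3*(-5))) = -(-27)/(3 + (4/3 + 5/3)) = -(-27)/(3 + 3) = -(-27)/6 = -9*(-1/2) = 9/2)
F = 156 (F = 30*(9/2) + 21 = 135 + 21 = 156)
u(c(-4, -6)) - F = -15 - 1*156 = -15 - 156 = -171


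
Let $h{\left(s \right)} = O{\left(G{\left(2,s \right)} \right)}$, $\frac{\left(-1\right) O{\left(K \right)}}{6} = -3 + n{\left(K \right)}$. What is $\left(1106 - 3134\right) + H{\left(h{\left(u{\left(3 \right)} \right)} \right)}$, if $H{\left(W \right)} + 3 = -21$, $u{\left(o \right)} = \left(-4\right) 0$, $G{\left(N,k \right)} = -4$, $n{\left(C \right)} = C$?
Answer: $-2052$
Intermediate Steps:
$u{\left(o \right)} = 0$
$O{\left(K \right)} = 18 - 6 K$ ($O{\left(K \right)} = - 6 \left(-3 + K\right) = 18 - 6 K$)
$h{\left(s \right)} = 42$ ($h{\left(s \right)} = 18 - -24 = 18 + 24 = 42$)
$H{\left(W \right)} = -24$ ($H{\left(W \right)} = -3 - 21 = -24$)
$\left(1106 - 3134\right) + H{\left(h{\left(u{\left(3 \right)} \right)} \right)} = \left(1106 - 3134\right) - 24 = -2028 - 24 = -2052$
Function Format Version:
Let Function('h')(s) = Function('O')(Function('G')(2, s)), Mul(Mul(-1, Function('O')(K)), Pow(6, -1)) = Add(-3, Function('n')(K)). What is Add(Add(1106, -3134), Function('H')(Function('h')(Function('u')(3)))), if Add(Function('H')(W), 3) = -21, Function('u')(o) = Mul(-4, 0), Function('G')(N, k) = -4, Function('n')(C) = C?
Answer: -2052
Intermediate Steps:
Function('u')(o) = 0
Function('O')(K) = Add(18, Mul(-6, K)) (Function('O')(K) = Mul(-6, Add(-3, K)) = Add(18, Mul(-6, K)))
Function('h')(s) = 42 (Function('h')(s) = Add(18, Mul(-6, -4)) = Add(18, 24) = 42)
Function('H')(W) = -24 (Function('H')(W) = Add(-3, -21) = -24)
Add(Add(1106, -3134), Function('H')(Function('h')(Function('u')(3)))) = Add(Add(1106, -3134), -24) = Add(-2028, -24) = -2052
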